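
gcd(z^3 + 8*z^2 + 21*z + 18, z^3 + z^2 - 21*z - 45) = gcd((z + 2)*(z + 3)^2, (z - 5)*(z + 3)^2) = z^2 + 6*z + 9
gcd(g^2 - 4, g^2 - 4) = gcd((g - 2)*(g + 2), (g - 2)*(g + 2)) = g^2 - 4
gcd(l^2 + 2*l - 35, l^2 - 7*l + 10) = l - 5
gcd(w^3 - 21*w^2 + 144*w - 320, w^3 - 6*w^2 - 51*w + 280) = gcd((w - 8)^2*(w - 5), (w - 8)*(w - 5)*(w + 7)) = w^2 - 13*w + 40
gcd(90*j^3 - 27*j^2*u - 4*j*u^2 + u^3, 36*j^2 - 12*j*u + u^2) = -6*j + u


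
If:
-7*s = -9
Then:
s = 9/7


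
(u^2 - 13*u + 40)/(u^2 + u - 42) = (u^2 - 13*u + 40)/(u^2 + u - 42)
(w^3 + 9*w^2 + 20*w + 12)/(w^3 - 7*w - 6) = (w + 6)/(w - 3)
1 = 1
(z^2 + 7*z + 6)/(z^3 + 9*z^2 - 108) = (z + 1)/(z^2 + 3*z - 18)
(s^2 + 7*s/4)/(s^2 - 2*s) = (s + 7/4)/(s - 2)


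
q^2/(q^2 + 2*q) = q/(q + 2)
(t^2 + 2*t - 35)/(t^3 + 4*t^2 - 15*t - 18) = (t^2 + 2*t - 35)/(t^3 + 4*t^2 - 15*t - 18)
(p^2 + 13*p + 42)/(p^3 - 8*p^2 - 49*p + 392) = (p + 6)/(p^2 - 15*p + 56)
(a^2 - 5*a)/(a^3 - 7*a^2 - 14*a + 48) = a*(a - 5)/(a^3 - 7*a^2 - 14*a + 48)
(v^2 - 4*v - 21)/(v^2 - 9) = (v - 7)/(v - 3)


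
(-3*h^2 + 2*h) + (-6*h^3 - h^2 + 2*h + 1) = -6*h^3 - 4*h^2 + 4*h + 1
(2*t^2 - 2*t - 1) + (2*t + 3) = 2*t^2 + 2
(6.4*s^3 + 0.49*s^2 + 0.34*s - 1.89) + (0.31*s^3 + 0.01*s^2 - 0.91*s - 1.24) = 6.71*s^3 + 0.5*s^2 - 0.57*s - 3.13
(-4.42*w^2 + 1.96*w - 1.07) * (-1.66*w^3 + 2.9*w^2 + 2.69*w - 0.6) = 7.3372*w^5 - 16.0716*w^4 - 4.4296*w^3 + 4.8214*w^2 - 4.0543*w + 0.642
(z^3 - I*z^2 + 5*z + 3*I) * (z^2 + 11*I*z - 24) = z^5 + 10*I*z^4 - 8*z^3 + 82*I*z^2 - 153*z - 72*I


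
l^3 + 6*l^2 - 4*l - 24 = (l - 2)*(l + 2)*(l + 6)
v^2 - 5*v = v*(v - 5)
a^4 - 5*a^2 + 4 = (a - 2)*(a - 1)*(a + 1)*(a + 2)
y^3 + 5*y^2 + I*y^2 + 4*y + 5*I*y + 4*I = (y + 1)*(y + 4)*(y + I)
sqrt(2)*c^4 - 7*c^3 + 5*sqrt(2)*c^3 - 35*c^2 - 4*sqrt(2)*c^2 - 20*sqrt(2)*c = c*(c + 5)*(c - 4*sqrt(2))*(sqrt(2)*c + 1)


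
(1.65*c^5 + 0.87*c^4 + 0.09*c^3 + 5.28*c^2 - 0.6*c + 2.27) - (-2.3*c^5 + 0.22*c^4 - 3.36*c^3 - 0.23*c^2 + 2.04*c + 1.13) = 3.95*c^5 + 0.65*c^4 + 3.45*c^3 + 5.51*c^2 - 2.64*c + 1.14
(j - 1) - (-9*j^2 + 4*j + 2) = 9*j^2 - 3*j - 3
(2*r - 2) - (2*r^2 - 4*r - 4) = -2*r^2 + 6*r + 2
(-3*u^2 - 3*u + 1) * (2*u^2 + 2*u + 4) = -6*u^4 - 12*u^3 - 16*u^2 - 10*u + 4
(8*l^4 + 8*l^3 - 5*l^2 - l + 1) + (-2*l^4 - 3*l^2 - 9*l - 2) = 6*l^4 + 8*l^3 - 8*l^2 - 10*l - 1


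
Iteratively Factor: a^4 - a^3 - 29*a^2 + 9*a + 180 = (a + 4)*(a^3 - 5*a^2 - 9*a + 45) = (a + 3)*(a + 4)*(a^2 - 8*a + 15) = (a - 3)*(a + 3)*(a + 4)*(a - 5)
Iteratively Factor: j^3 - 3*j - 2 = (j - 2)*(j^2 + 2*j + 1) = (j - 2)*(j + 1)*(j + 1)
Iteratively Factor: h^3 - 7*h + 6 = (h - 1)*(h^2 + h - 6) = (h - 2)*(h - 1)*(h + 3)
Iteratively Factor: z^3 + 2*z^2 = (z + 2)*(z^2) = z*(z + 2)*(z)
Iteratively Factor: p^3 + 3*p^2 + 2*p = (p)*(p^2 + 3*p + 2) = p*(p + 2)*(p + 1)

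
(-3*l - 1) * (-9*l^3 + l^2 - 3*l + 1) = 27*l^4 + 6*l^3 + 8*l^2 - 1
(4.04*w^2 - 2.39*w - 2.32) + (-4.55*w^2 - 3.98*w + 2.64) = -0.51*w^2 - 6.37*w + 0.32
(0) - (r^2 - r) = -r^2 + r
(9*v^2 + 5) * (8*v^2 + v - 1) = 72*v^4 + 9*v^3 + 31*v^2 + 5*v - 5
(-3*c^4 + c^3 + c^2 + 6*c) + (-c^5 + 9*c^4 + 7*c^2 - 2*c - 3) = -c^5 + 6*c^4 + c^3 + 8*c^2 + 4*c - 3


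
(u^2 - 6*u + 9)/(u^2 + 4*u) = (u^2 - 6*u + 9)/(u*(u + 4))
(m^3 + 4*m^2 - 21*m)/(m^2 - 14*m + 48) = m*(m^2 + 4*m - 21)/(m^2 - 14*m + 48)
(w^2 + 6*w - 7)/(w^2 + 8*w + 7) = (w - 1)/(w + 1)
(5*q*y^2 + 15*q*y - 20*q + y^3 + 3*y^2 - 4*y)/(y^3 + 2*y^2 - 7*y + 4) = (5*q + y)/(y - 1)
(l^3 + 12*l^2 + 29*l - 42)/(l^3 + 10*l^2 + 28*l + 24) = (l^2 + 6*l - 7)/(l^2 + 4*l + 4)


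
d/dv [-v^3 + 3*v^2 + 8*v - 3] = -3*v^2 + 6*v + 8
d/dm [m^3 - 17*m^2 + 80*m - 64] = 3*m^2 - 34*m + 80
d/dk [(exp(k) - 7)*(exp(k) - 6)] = (2*exp(k) - 13)*exp(k)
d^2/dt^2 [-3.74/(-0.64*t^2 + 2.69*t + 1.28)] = (3.063808*t^2 - 12.877568*t - 3.74*(1.28*t - 2.69)*(2.56*t - 5.38) - 6.127616)/(-0.64*t^2 + 2.69*t + 1.28)^3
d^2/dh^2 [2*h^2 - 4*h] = 4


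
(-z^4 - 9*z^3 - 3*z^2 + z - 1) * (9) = -9*z^4 - 81*z^3 - 27*z^2 + 9*z - 9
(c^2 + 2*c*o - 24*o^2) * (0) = 0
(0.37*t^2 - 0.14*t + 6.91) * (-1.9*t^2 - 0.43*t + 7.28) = -0.703*t^4 + 0.1069*t^3 - 10.3752*t^2 - 3.9905*t + 50.3048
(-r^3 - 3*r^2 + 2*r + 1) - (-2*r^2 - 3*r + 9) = -r^3 - r^2 + 5*r - 8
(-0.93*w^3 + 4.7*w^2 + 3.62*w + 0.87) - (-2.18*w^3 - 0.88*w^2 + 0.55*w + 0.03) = 1.25*w^3 + 5.58*w^2 + 3.07*w + 0.84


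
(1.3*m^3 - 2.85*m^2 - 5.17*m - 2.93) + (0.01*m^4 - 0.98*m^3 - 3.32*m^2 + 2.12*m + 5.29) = 0.01*m^4 + 0.32*m^3 - 6.17*m^2 - 3.05*m + 2.36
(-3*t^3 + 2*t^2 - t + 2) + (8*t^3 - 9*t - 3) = 5*t^3 + 2*t^2 - 10*t - 1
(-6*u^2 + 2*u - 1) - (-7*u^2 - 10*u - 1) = u^2 + 12*u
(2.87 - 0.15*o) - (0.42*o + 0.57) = 2.3 - 0.57*o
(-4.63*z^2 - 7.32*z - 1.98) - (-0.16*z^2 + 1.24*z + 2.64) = -4.47*z^2 - 8.56*z - 4.62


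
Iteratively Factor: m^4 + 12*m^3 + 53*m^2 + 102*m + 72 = (m + 3)*(m^3 + 9*m^2 + 26*m + 24) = (m + 3)*(m + 4)*(m^2 + 5*m + 6) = (m + 2)*(m + 3)*(m + 4)*(m + 3)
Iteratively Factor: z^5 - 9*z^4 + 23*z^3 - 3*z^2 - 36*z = (z + 1)*(z^4 - 10*z^3 + 33*z^2 - 36*z) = z*(z + 1)*(z^3 - 10*z^2 + 33*z - 36) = z*(z - 3)*(z + 1)*(z^2 - 7*z + 12) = z*(z - 4)*(z - 3)*(z + 1)*(z - 3)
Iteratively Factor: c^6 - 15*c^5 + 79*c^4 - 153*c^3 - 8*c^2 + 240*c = (c - 3)*(c^5 - 12*c^4 + 43*c^3 - 24*c^2 - 80*c) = (c - 4)*(c - 3)*(c^4 - 8*c^3 + 11*c^2 + 20*c) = (c - 4)^2*(c - 3)*(c^3 - 4*c^2 - 5*c) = (c - 4)^2*(c - 3)*(c + 1)*(c^2 - 5*c) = (c - 5)*(c - 4)^2*(c - 3)*(c + 1)*(c)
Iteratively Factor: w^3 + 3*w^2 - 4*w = (w + 4)*(w^2 - w) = w*(w + 4)*(w - 1)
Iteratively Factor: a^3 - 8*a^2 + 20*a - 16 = (a - 2)*(a^2 - 6*a + 8) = (a - 4)*(a - 2)*(a - 2)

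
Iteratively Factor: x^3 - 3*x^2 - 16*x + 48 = (x - 4)*(x^2 + x - 12) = (x - 4)*(x + 4)*(x - 3)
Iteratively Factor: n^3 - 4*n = (n - 2)*(n^2 + 2*n) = n*(n - 2)*(n + 2)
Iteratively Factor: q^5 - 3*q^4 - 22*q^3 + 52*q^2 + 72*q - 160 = (q + 2)*(q^4 - 5*q^3 - 12*q^2 + 76*q - 80) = (q - 5)*(q + 2)*(q^3 - 12*q + 16) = (q - 5)*(q - 2)*(q + 2)*(q^2 + 2*q - 8) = (q - 5)*(q - 2)*(q + 2)*(q + 4)*(q - 2)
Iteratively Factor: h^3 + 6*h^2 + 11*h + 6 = (h + 2)*(h^2 + 4*h + 3) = (h + 1)*(h + 2)*(h + 3)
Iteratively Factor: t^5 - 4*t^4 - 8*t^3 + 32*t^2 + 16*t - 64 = (t + 2)*(t^4 - 6*t^3 + 4*t^2 + 24*t - 32) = (t - 2)*(t + 2)*(t^3 - 4*t^2 - 4*t + 16) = (t - 4)*(t - 2)*(t + 2)*(t^2 - 4) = (t - 4)*(t - 2)^2*(t + 2)*(t + 2)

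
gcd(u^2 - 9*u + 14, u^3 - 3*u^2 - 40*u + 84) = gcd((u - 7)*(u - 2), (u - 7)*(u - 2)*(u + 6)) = u^2 - 9*u + 14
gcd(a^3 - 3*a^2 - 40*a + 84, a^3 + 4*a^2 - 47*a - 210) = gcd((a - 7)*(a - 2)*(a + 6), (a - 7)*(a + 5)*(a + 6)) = a^2 - a - 42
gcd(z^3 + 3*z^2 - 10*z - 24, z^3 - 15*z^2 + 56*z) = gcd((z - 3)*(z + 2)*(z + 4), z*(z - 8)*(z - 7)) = 1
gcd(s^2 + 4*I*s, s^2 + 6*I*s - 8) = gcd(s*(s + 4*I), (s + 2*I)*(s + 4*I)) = s + 4*I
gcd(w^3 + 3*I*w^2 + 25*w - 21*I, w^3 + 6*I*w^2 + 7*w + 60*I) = w - 3*I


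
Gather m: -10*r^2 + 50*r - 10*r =-10*r^2 + 40*r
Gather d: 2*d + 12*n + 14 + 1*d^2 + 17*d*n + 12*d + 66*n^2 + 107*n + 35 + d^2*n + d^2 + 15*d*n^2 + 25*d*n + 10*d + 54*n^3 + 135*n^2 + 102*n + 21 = d^2*(n + 2) + d*(15*n^2 + 42*n + 24) + 54*n^3 + 201*n^2 + 221*n + 70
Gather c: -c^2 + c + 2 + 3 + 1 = -c^2 + c + 6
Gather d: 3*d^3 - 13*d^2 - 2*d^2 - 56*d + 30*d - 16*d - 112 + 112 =3*d^3 - 15*d^2 - 42*d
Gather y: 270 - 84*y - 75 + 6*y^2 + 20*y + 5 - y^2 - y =5*y^2 - 65*y + 200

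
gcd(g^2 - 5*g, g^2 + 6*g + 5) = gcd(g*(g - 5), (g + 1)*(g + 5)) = 1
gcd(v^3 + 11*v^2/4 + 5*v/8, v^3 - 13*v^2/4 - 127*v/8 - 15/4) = v^2 + 11*v/4 + 5/8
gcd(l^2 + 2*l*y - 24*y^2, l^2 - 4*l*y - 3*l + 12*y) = -l + 4*y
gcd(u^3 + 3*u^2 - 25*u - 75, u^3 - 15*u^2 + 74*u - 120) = u - 5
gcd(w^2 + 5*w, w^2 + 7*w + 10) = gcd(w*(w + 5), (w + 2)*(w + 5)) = w + 5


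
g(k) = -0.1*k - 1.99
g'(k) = -0.100000000000000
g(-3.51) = -1.64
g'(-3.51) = -0.10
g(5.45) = -2.54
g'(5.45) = -0.10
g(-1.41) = -1.85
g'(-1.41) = -0.10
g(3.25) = -2.32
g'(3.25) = -0.10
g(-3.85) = -1.60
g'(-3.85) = -0.10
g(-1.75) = -1.82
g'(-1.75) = -0.10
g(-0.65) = -1.92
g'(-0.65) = -0.10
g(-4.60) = -1.53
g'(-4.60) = -0.10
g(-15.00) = -0.49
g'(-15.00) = -0.10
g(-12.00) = -0.79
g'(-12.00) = -0.10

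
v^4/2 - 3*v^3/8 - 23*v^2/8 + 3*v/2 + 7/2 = (v/2 + 1)*(v - 2)*(v - 7/4)*(v + 1)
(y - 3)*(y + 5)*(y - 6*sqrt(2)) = y^3 - 6*sqrt(2)*y^2 + 2*y^2 - 12*sqrt(2)*y - 15*y + 90*sqrt(2)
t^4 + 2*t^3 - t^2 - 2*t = t*(t - 1)*(t + 1)*(t + 2)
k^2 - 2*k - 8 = (k - 4)*(k + 2)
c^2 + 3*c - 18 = (c - 3)*(c + 6)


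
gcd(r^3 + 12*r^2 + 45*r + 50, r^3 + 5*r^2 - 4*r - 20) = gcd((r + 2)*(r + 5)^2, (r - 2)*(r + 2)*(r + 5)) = r^2 + 7*r + 10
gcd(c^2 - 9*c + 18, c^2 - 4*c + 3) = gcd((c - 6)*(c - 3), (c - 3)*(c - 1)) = c - 3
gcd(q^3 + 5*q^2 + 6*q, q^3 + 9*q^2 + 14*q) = q^2 + 2*q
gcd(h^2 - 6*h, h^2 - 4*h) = h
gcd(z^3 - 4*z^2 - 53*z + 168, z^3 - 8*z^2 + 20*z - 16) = 1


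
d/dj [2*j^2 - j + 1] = 4*j - 1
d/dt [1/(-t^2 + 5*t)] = (2*t - 5)/(t^2*(t - 5)^2)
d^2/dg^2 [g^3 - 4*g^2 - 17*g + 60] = 6*g - 8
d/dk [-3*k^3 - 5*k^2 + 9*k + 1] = -9*k^2 - 10*k + 9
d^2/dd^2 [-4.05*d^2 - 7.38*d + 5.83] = -8.10000000000000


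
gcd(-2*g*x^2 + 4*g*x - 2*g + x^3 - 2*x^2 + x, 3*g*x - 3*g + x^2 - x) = x - 1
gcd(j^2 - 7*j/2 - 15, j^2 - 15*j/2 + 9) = j - 6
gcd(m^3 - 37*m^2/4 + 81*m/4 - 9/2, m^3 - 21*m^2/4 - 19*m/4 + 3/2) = m^2 - 25*m/4 + 3/2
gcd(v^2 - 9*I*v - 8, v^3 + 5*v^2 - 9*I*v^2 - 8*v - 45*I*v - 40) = v^2 - 9*I*v - 8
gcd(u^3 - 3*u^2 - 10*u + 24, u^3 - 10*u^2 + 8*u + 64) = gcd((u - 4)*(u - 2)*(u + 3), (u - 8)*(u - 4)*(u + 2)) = u - 4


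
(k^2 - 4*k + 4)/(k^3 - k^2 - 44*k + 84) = (k - 2)/(k^2 + k - 42)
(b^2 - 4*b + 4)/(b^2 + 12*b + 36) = (b^2 - 4*b + 4)/(b^2 + 12*b + 36)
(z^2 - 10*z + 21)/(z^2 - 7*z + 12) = (z - 7)/(z - 4)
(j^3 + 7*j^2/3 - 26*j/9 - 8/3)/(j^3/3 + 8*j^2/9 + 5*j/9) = (9*j^3 + 21*j^2 - 26*j - 24)/(j*(3*j^2 + 8*j + 5))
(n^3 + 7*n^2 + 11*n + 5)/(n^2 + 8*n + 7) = (n^2 + 6*n + 5)/(n + 7)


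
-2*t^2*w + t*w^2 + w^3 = w*(-t + w)*(2*t + w)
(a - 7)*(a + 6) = a^2 - a - 42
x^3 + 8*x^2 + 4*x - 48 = (x - 2)*(x + 4)*(x + 6)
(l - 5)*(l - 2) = l^2 - 7*l + 10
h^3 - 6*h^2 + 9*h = h*(h - 3)^2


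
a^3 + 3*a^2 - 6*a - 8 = (a - 2)*(a + 1)*(a + 4)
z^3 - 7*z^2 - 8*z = z*(z - 8)*(z + 1)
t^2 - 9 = (t - 3)*(t + 3)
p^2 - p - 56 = (p - 8)*(p + 7)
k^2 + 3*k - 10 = (k - 2)*(k + 5)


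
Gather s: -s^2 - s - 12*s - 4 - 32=-s^2 - 13*s - 36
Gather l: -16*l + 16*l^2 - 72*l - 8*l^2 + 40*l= 8*l^2 - 48*l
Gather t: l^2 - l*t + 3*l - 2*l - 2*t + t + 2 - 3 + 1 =l^2 + l + t*(-l - 1)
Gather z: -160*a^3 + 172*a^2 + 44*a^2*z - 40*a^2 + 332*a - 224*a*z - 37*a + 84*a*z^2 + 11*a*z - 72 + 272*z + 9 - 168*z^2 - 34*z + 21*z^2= -160*a^3 + 132*a^2 + 295*a + z^2*(84*a - 147) + z*(44*a^2 - 213*a + 238) - 63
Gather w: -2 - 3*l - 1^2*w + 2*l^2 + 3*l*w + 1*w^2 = 2*l^2 - 3*l + w^2 + w*(3*l - 1) - 2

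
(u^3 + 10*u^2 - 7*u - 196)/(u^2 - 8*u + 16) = (u^2 + 14*u + 49)/(u - 4)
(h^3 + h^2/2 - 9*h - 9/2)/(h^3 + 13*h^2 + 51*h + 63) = (2*h^2 - 5*h - 3)/(2*(h^2 + 10*h + 21))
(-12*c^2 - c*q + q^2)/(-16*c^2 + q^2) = (3*c + q)/(4*c + q)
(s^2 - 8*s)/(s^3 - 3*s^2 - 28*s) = (8 - s)/(-s^2 + 3*s + 28)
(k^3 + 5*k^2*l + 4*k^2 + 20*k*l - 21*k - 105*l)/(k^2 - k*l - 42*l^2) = (-k^3 - 5*k^2*l - 4*k^2 - 20*k*l + 21*k + 105*l)/(-k^2 + k*l + 42*l^2)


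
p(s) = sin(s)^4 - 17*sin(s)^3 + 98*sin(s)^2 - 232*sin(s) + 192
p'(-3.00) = 258.08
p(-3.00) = 226.74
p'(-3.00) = 258.08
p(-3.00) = 226.74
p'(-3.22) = 216.29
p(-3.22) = 174.42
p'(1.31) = -22.34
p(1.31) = 44.87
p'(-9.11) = 283.06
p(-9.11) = 273.74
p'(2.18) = 59.14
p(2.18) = 58.72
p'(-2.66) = 296.12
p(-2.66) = 322.22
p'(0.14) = -203.62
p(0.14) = 161.49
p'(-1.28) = -134.78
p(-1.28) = 519.99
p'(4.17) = 227.01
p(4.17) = 473.81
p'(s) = 4*sin(s)^3*cos(s) - 51*sin(s)^2*cos(s) + 196*sin(s)*cos(s) - 232*cos(s)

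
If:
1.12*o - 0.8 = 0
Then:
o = 0.71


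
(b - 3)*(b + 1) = b^2 - 2*b - 3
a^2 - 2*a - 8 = (a - 4)*(a + 2)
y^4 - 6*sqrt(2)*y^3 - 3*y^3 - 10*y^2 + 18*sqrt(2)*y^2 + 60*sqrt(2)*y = y*(y - 5)*(y + 2)*(y - 6*sqrt(2))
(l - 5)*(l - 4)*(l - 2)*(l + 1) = l^4 - 10*l^3 + 27*l^2 - 2*l - 40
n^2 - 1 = (n - 1)*(n + 1)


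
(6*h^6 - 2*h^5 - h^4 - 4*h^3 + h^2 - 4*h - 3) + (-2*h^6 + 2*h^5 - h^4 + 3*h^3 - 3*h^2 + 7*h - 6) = 4*h^6 - 2*h^4 - h^3 - 2*h^2 + 3*h - 9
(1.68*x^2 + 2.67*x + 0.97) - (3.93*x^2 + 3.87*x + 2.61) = -2.25*x^2 - 1.2*x - 1.64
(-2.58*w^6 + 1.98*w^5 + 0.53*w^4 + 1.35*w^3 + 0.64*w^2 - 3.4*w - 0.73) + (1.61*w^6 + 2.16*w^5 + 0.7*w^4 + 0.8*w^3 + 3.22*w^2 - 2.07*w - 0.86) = -0.97*w^6 + 4.14*w^5 + 1.23*w^4 + 2.15*w^3 + 3.86*w^2 - 5.47*w - 1.59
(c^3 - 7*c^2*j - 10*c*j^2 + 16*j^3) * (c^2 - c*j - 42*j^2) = c^5 - 8*c^4*j - 45*c^3*j^2 + 320*c^2*j^3 + 404*c*j^4 - 672*j^5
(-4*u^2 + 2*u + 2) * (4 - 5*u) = 20*u^3 - 26*u^2 - 2*u + 8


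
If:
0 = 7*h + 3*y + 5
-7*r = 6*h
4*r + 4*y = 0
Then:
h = -35/67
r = 30/67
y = -30/67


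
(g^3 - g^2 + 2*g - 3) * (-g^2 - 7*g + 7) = -g^5 - 6*g^4 + 12*g^3 - 18*g^2 + 35*g - 21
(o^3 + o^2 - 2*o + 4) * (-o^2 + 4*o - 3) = -o^5 + 3*o^4 + 3*o^3 - 15*o^2 + 22*o - 12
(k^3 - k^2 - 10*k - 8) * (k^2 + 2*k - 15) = k^5 + k^4 - 27*k^3 - 13*k^2 + 134*k + 120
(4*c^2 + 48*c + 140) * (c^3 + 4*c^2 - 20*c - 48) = 4*c^5 + 64*c^4 + 252*c^3 - 592*c^2 - 5104*c - 6720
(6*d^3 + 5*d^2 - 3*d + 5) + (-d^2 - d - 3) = 6*d^3 + 4*d^2 - 4*d + 2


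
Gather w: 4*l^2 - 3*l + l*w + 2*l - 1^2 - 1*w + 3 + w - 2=4*l^2 + l*w - l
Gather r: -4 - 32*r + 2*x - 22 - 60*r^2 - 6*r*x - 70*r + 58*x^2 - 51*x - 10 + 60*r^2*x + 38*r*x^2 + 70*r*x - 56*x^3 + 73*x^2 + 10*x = r^2*(60*x - 60) + r*(38*x^2 + 64*x - 102) - 56*x^3 + 131*x^2 - 39*x - 36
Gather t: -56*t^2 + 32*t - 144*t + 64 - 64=-56*t^2 - 112*t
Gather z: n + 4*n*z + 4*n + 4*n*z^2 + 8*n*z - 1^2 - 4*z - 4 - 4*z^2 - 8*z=5*n + z^2*(4*n - 4) + z*(12*n - 12) - 5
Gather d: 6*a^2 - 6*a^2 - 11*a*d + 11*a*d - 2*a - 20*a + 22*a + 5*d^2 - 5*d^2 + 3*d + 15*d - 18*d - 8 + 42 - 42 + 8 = 0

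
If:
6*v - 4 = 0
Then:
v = 2/3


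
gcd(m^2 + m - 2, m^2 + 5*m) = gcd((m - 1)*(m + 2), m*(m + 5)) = 1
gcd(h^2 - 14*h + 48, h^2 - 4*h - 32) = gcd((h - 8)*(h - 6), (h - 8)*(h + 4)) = h - 8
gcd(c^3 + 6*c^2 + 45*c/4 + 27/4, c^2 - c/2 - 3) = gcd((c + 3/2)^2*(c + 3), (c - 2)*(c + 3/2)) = c + 3/2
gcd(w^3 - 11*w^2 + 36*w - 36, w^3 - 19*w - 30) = 1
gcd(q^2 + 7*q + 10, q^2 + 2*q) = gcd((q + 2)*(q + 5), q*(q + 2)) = q + 2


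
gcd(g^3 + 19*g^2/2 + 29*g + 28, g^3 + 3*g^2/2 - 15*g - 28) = g^2 + 11*g/2 + 7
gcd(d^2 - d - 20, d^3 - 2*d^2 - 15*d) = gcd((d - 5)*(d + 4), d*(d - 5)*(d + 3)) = d - 5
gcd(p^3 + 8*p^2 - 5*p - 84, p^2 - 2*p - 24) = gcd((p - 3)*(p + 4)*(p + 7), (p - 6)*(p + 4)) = p + 4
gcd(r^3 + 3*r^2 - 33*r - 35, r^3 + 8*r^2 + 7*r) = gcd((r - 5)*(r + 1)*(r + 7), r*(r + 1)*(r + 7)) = r^2 + 8*r + 7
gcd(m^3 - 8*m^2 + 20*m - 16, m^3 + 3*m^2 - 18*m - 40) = m - 4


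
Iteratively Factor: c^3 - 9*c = (c + 3)*(c^2 - 3*c) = c*(c + 3)*(c - 3)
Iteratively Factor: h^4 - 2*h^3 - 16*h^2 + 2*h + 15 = (h - 1)*(h^3 - h^2 - 17*h - 15) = (h - 1)*(h + 1)*(h^2 - 2*h - 15) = (h - 5)*(h - 1)*(h + 1)*(h + 3)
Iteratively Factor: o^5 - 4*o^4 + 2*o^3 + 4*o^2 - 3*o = (o - 1)*(o^4 - 3*o^3 - o^2 + 3*o) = o*(o - 1)*(o^3 - 3*o^2 - o + 3) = o*(o - 3)*(o - 1)*(o^2 - 1) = o*(o - 3)*(o - 1)^2*(o + 1)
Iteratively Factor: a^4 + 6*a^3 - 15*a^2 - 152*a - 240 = (a + 4)*(a^3 + 2*a^2 - 23*a - 60) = (a + 4)^2*(a^2 - 2*a - 15) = (a - 5)*(a + 4)^2*(a + 3)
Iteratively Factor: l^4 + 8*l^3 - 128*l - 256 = (l + 4)*(l^3 + 4*l^2 - 16*l - 64) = (l + 4)^2*(l^2 - 16) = (l - 4)*(l + 4)^2*(l + 4)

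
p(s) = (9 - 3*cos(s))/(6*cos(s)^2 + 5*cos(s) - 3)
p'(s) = (9 - 3*cos(s))*(12*sin(s)*cos(s) + 5*sin(s))/(6*cos(s)^2 + 5*cos(s) - 3)^2 + 3*sin(s)/(6*cos(s)^2 + 5*cos(s) - 3) = 18*(sin(s)^2 + 6*cos(s) + 1)*sin(s)/(5*cos(s) + 3*cos(2*s))^2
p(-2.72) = -4.57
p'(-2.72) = 4.81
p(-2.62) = -4.11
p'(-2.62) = 4.44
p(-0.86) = 2.50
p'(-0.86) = -9.44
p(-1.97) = -2.52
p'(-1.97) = 0.49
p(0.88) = 2.70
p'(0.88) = 10.94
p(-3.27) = -5.82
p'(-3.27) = -2.69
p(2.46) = -3.47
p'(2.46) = -3.47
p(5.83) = 0.99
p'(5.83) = -1.29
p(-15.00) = -3.38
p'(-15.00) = 3.30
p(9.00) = -4.56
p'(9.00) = -4.81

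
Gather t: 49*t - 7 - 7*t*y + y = t*(49 - 7*y) + y - 7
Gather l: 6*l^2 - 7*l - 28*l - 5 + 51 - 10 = 6*l^2 - 35*l + 36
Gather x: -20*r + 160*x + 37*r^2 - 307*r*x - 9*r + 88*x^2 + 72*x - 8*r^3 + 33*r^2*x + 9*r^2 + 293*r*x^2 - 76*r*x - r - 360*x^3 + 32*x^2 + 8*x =-8*r^3 + 46*r^2 - 30*r - 360*x^3 + x^2*(293*r + 120) + x*(33*r^2 - 383*r + 240)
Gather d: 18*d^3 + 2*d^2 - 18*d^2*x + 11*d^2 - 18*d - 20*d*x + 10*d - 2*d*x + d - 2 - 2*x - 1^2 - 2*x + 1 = 18*d^3 + d^2*(13 - 18*x) + d*(-22*x - 7) - 4*x - 2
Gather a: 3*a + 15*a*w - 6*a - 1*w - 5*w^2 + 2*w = a*(15*w - 3) - 5*w^2 + w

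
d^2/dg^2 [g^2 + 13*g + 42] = 2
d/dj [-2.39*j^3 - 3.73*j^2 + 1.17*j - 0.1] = -7.17*j^2 - 7.46*j + 1.17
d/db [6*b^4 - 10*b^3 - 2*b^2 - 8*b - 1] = 24*b^3 - 30*b^2 - 4*b - 8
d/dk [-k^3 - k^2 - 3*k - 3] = -3*k^2 - 2*k - 3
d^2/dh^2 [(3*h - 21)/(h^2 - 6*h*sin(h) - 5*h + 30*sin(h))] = 6*((h - 7)*(6*h*cos(h) - 2*h + 6*sin(h) - 30*cos(h) + 5)^2 + 3*(h^2 - 6*h*sin(h) - 5*h + 30*sin(h))*(-h^2*sin(h) + 12*h*sin(h) + 4*h*cos(h) - h - 33*sin(h) - 24*cos(h) + 4))/((h - 5)^3*(h - 6*sin(h))^3)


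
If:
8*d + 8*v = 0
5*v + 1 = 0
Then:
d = 1/5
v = -1/5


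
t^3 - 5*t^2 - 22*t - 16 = (t - 8)*(t + 1)*(t + 2)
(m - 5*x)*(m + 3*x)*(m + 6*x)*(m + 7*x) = m^4 + 11*m^3*x + m^2*x^2 - 279*m*x^3 - 630*x^4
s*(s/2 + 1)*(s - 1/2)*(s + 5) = s^4/2 + 13*s^3/4 + 13*s^2/4 - 5*s/2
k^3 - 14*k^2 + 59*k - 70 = (k - 7)*(k - 5)*(k - 2)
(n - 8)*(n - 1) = n^2 - 9*n + 8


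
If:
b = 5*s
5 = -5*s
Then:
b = -5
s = -1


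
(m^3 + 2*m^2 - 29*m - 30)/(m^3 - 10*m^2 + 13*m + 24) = (m^2 + m - 30)/(m^2 - 11*m + 24)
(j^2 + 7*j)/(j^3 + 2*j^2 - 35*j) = 1/(j - 5)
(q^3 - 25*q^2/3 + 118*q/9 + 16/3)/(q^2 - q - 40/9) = (3*q^2 - 17*q - 6)/(3*q + 5)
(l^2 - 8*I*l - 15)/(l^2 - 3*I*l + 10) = (l - 3*I)/(l + 2*I)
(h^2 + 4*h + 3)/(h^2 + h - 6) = (h + 1)/(h - 2)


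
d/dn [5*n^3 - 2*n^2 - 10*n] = 15*n^2 - 4*n - 10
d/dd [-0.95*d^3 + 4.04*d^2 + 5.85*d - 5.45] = -2.85*d^2 + 8.08*d + 5.85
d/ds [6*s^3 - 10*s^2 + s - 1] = 18*s^2 - 20*s + 1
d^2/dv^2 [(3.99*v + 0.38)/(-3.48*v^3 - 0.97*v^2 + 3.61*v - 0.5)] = (-289.922976*v^5 - 136.035288*v^4 - 128.283174*v^3 + 109.809132*v^2 + 23.561976*v - 23.939696)/(42.144192*v^9 + 35.241264*v^8 - 121.332636*v^7 - 54.037223*v^6 + 135.991977*v^5 + 1.64636100000001*v^4 - 54.940981*v^3 + 20.27565*v^2 - 2.7075*v + 0.125)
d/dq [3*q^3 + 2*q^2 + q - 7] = 9*q^2 + 4*q + 1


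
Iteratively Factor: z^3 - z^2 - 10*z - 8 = (z - 4)*(z^2 + 3*z + 2) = (z - 4)*(z + 1)*(z + 2)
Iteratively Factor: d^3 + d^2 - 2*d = (d + 2)*(d^2 - d) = d*(d + 2)*(d - 1)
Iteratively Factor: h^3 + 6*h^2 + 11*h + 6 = (h + 2)*(h^2 + 4*h + 3) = (h + 1)*(h + 2)*(h + 3)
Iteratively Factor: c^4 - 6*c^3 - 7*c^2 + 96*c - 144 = (c - 3)*(c^3 - 3*c^2 - 16*c + 48) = (c - 4)*(c - 3)*(c^2 + c - 12) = (c - 4)*(c - 3)^2*(c + 4)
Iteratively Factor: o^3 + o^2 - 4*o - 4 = (o + 1)*(o^2 - 4) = (o + 1)*(o + 2)*(o - 2)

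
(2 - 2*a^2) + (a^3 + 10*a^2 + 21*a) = a^3 + 8*a^2 + 21*a + 2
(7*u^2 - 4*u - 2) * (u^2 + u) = 7*u^4 + 3*u^3 - 6*u^2 - 2*u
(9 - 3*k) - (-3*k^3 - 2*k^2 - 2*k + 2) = 3*k^3 + 2*k^2 - k + 7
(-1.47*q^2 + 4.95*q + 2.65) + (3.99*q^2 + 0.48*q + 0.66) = 2.52*q^2 + 5.43*q + 3.31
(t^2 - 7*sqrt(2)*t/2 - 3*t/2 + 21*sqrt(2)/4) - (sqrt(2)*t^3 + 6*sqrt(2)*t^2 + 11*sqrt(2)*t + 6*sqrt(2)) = -sqrt(2)*t^3 - 6*sqrt(2)*t^2 + t^2 - 29*sqrt(2)*t/2 - 3*t/2 - 3*sqrt(2)/4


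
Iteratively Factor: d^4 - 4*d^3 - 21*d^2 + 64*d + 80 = (d - 5)*(d^3 + d^2 - 16*d - 16) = (d - 5)*(d + 1)*(d^2 - 16) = (d - 5)*(d + 1)*(d + 4)*(d - 4)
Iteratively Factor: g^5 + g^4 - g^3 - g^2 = (g + 1)*(g^4 - g^2) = (g - 1)*(g + 1)*(g^3 + g^2) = (g - 1)*(g + 1)^2*(g^2) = g*(g - 1)*(g + 1)^2*(g)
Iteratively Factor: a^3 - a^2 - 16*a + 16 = (a - 1)*(a^2 - 16) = (a - 4)*(a - 1)*(a + 4)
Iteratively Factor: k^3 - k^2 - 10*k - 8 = (k + 2)*(k^2 - 3*k - 4) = (k - 4)*(k + 2)*(k + 1)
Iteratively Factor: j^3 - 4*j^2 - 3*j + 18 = (j - 3)*(j^2 - j - 6) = (j - 3)*(j + 2)*(j - 3)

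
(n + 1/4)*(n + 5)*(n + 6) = n^3 + 45*n^2/4 + 131*n/4 + 15/2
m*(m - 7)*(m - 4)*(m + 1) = m^4 - 10*m^3 + 17*m^2 + 28*m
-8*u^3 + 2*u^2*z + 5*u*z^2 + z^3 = (-u + z)*(2*u + z)*(4*u + z)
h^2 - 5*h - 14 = (h - 7)*(h + 2)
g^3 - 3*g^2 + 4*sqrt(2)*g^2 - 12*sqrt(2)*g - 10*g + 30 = (g - 3)*(g - sqrt(2))*(g + 5*sqrt(2))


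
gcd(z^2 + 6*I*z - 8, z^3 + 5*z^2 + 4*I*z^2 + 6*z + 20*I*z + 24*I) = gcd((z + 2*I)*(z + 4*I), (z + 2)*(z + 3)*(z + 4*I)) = z + 4*I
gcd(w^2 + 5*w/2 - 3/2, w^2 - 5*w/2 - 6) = 1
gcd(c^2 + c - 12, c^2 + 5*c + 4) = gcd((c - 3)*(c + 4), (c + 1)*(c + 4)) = c + 4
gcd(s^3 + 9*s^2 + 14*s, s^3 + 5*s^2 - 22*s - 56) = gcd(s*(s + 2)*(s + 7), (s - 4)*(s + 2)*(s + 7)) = s^2 + 9*s + 14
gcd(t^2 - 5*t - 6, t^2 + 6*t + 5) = t + 1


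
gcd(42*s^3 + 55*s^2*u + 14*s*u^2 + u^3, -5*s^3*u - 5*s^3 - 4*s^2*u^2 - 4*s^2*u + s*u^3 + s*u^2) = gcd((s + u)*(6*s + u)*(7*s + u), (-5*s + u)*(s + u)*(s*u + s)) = s + u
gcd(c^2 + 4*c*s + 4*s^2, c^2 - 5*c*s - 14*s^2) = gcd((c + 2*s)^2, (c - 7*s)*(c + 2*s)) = c + 2*s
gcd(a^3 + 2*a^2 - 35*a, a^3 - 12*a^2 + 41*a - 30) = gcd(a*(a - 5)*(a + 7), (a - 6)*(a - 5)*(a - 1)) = a - 5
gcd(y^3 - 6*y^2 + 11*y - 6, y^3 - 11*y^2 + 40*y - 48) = y - 3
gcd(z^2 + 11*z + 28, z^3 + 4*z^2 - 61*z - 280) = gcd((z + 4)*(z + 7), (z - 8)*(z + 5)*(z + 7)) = z + 7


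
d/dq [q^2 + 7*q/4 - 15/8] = 2*q + 7/4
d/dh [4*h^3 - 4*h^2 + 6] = 4*h*(3*h - 2)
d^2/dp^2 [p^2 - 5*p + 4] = 2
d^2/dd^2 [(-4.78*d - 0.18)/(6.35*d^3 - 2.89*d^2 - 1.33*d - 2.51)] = (-1156.4493*d^5 + 439.22442*d^4 - 107.732736*d^3 - 914.131488*d^2 + 186.677076*d + 33.888748)/(256.047875*d^9 - 349.596075*d^8 - 1.77927*d^7 - 181.321024*d^6 + 276.746256*d^5 + 48.961554*d^4 + 59.7781459999999*d^3 - 67.941684*d^2 - 25.137399*d - 15.813251)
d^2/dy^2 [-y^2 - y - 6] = -2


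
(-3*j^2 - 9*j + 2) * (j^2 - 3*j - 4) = -3*j^4 + 41*j^2 + 30*j - 8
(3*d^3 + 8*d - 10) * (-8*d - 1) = -24*d^4 - 3*d^3 - 64*d^2 + 72*d + 10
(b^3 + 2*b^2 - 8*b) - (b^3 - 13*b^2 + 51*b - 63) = 15*b^2 - 59*b + 63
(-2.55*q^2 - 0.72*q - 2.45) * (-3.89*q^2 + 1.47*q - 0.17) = 9.9195*q^4 - 0.947699999999999*q^3 + 8.9056*q^2 - 3.4791*q + 0.4165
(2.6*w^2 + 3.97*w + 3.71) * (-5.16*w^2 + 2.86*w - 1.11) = -13.416*w^4 - 13.0492*w^3 - 10.6754*w^2 + 6.2039*w - 4.1181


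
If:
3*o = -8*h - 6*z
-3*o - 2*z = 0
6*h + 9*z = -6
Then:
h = 1/2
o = 2/3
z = -1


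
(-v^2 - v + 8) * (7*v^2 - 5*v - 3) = -7*v^4 - 2*v^3 + 64*v^2 - 37*v - 24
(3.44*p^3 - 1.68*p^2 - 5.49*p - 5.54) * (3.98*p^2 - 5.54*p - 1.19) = 13.6912*p^5 - 25.744*p^4 - 16.6366*p^3 + 10.3646*p^2 + 37.2247*p + 6.5926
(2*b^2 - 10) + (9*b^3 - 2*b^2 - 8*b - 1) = 9*b^3 - 8*b - 11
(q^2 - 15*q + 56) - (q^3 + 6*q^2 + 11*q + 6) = -q^3 - 5*q^2 - 26*q + 50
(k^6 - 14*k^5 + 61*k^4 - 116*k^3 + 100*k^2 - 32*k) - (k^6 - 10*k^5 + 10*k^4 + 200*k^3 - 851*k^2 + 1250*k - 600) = -4*k^5 + 51*k^4 - 316*k^3 + 951*k^2 - 1282*k + 600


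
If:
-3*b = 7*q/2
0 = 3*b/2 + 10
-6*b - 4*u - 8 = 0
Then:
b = -20/3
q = 40/7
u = 8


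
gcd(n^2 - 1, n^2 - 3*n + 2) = n - 1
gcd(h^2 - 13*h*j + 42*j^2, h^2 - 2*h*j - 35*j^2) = h - 7*j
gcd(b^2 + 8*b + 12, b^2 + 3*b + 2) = b + 2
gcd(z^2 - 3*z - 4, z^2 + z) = z + 1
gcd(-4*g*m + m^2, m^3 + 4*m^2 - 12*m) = m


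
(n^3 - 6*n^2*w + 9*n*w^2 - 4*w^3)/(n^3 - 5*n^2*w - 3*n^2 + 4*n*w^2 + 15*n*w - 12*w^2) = (n - w)/(n - 3)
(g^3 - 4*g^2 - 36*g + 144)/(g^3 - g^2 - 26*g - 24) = (g^2 + 2*g - 24)/(g^2 + 5*g + 4)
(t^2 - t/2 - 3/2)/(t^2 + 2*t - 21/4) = 2*(t + 1)/(2*t + 7)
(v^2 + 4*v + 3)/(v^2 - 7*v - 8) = (v + 3)/(v - 8)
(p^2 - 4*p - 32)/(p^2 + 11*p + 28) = (p - 8)/(p + 7)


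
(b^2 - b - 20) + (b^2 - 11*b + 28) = 2*b^2 - 12*b + 8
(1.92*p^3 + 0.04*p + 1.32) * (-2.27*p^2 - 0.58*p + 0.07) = -4.3584*p^5 - 1.1136*p^4 + 0.0436*p^3 - 3.0196*p^2 - 0.7628*p + 0.0924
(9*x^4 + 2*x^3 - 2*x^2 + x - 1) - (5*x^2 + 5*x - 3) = 9*x^4 + 2*x^3 - 7*x^2 - 4*x + 2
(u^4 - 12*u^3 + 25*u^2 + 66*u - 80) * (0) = 0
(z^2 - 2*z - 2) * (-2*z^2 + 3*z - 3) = -2*z^4 + 7*z^3 - 5*z^2 + 6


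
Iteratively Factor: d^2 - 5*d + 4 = (d - 1)*(d - 4)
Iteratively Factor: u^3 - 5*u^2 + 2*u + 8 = (u + 1)*(u^2 - 6*u + 8) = (u - 2)*(u + 1)*(u - 4)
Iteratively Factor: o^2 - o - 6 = (o - 3)*(o + 2)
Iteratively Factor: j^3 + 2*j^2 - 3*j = (j + 3)*(j^2 - j) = j*(j + 3)*(j - 1)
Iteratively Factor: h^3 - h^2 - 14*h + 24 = (h - 3)*(h^2 + 2*h - 8) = (h - 3)*(h + 4)*(h - 2)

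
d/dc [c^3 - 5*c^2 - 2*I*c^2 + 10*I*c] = 3*c^2 - 10*c - 4*I*c + 10*I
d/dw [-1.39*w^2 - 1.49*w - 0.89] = -2.78*w - 1.49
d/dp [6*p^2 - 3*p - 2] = 12*p - 3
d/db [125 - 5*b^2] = -10*b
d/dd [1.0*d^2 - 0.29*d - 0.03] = 2.0*d - 0.29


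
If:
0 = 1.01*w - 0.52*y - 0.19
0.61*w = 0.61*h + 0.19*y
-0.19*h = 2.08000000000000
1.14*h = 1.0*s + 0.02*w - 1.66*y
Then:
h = -10.95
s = -102.81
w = -28.00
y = -54.75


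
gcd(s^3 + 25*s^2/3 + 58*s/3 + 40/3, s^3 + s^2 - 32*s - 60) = s^2 + 7*s + 10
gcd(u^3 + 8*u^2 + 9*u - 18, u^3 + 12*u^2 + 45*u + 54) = u^2 + 9*u + 18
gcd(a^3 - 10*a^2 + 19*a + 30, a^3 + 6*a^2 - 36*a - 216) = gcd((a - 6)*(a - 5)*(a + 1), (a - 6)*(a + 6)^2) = a - 6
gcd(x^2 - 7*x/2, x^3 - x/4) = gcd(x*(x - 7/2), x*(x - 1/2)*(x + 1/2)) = x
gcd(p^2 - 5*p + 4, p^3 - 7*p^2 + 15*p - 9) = p - 1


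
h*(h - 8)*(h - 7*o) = h^3 - 7*h^2*o - 8*h^2 + 56*h*o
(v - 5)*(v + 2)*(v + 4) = v^3 + v^2 - 22*v - 40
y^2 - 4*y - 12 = (y - 6)*(y + 2)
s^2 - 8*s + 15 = (s - 5)*(s - 3)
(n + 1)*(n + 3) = n^2 + 4*n + 3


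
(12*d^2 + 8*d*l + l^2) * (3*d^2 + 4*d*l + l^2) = 36*d^4 + 72*d^3*l + 47*d^2*l^2 + 12*d*l^3 + l^4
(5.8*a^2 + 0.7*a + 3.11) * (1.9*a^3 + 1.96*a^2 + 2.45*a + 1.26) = 11.02*a^5 + 12.698*a^4 + 21.491*a^3 + 15.1186*a^2 + 8.5015*a + 3.9186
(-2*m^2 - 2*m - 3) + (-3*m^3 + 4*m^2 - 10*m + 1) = -3*m^3 + 2*m^2 - 12*m - 2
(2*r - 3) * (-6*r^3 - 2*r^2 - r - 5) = -12*r^4 + 14*r^3 + 4*r^2 - 7*r + 15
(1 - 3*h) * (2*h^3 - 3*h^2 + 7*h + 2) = -6*h^4 + 11*h^3 - 24*h^2 + h + 2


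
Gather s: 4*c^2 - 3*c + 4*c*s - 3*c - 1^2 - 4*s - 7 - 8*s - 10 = 4*c^2 - 6*c + s*(4*c - 12) - 18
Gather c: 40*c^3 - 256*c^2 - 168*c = 40*c^3 - 256*c^2 - 168*c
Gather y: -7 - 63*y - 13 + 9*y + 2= -54*y - 18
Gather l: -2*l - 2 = -2*l - 2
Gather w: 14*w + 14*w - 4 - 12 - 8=28*w - 24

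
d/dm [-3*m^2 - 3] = -6*m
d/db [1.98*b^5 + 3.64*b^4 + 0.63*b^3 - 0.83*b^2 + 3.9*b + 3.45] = 9.9*b^4 + 14.56*b^3 + 1.89*b^2 - 1.66*b + 3.9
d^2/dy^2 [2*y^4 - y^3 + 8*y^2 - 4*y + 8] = 24*y^2 - 6*y + 16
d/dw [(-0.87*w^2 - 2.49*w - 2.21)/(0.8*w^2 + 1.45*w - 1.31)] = (0.7305*w^2 + 5.8154*w + 6.4664)/(0.64*w^4 + 2.32*w^3 + 0.00649999999999995*w^2 - 3.799*w + 1.7161)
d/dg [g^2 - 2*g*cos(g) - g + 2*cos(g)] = 2*g*sin(g) + 2*g - 2*sqrt(2)*sin(g + pi/4) - 1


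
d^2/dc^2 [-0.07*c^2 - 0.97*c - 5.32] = -0.140000000000000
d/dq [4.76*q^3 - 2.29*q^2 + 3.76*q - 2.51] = 14.28*q^2 - 4.58*q + 3.76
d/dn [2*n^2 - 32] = 4*n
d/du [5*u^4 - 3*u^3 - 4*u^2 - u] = 20*u^3 - 9*u^2 - 8*u - 1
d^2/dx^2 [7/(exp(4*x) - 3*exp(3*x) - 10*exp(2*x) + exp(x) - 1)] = 7*((-16*exp(3*x) + 27*exp(2*x) + 40*exp(x) - 1)*(-exp(4*x) + 3*exp(3*x) + 10*exp(2*x) - exp(x) + 1) - 2*(4*exp(3*x) - 9*exp(2*x) - 20*exp(x) + 1)^2*exp(x))*exp(x)/(-exp(4*x) + 3*exp(3*x) + 10*exp(2*x) - exp(x) + 1)^3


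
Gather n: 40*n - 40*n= 0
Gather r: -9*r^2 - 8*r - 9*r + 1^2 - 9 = -9*r^2 - 17*r - 8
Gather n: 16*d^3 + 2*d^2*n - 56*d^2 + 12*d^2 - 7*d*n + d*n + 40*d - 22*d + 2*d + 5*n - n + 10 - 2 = 16*d^3 - 44*d^2 + 20*d + n*(2*d^2 - 6*d + 4) + 8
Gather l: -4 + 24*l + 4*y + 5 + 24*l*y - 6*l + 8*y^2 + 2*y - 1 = l*(24*y + 18) + 8*y^2 + 6*y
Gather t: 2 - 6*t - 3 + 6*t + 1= 0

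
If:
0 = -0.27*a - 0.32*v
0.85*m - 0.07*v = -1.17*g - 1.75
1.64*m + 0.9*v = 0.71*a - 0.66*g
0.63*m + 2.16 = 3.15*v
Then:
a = -0.78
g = -1.34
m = -0.15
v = 0.65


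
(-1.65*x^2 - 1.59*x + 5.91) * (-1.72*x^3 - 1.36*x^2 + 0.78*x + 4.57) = 2.838*x^5 + 4.9788*x^4 - 9.2898*x^3 - 16.8183*x^2 - 2.6565*x + 27.0087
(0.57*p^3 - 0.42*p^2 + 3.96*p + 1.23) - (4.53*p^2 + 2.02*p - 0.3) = 0.57*p^3 - 4.95*p^2 + 1.94*p + 1.53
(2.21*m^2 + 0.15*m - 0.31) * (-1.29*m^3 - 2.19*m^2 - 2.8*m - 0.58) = -2.8509*m^5 - 5.0334*m^4 - 6.1166*m^3 - 1.0229*m^2 + 0.781*m + 0.1798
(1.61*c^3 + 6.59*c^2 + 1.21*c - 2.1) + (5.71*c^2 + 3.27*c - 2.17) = 1.61*c^3 + 12.3*c^2 + 4.48*c - 4.27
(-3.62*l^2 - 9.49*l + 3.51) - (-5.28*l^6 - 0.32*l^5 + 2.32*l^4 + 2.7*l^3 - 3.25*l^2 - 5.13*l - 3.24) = 5.28*l^6 + 0.32*l^5 - 2.32*l^4 - 2.7*l^3 - 0.37*l^2 - 4.36*l + 6.75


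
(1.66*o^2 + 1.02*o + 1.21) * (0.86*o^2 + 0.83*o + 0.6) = 1.4276*o^4 + 2.255*o^3 + 2.8832*o^2 + 1.6163*o + 0.726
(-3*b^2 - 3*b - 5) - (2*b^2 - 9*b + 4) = -5*b^2 + 6*b - 9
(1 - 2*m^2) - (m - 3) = -2*m^2 - m + 4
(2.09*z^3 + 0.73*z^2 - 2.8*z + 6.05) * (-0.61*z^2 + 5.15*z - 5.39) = -1.2749*z^5 + 10.3182*z^4 - 5.7976*z^3 - 22.0452*z^2 + 46.2495*z - 32.6095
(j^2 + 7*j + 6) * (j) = j^3 + 7*j^2 + 6*j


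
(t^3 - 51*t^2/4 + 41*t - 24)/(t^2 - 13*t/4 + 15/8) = 2*(t^2 - 12*t + 32)/(2*t - 5)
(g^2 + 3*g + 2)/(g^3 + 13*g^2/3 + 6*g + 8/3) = 3/(3*g + 4)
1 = 1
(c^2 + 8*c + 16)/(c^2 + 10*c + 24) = (c + 4)/(c + 6)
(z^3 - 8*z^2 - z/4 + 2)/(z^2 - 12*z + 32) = (z^2 - 1/4)/(z - 4)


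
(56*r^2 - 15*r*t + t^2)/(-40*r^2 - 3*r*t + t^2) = (-7*r + t)/(5*r + t)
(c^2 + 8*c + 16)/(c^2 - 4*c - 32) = (c + 4)/(c - 8)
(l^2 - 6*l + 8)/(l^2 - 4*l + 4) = (l - 4)/(l - 2)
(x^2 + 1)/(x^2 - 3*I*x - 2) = (x + I)/(x - 2*I)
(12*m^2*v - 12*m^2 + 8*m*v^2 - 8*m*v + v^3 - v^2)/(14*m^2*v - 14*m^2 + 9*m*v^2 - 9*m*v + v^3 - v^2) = (6*m + v)/(7*m + v)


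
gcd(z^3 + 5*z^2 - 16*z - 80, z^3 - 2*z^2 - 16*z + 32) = z^2 - 16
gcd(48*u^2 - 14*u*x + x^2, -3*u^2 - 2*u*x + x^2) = 1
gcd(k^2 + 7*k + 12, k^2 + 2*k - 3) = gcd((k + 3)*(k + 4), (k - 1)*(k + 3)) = k + 3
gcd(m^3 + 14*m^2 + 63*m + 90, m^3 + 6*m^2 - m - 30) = m^2 + 8*m + 15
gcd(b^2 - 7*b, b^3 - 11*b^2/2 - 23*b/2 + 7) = b - 7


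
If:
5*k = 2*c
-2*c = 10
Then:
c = -5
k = -2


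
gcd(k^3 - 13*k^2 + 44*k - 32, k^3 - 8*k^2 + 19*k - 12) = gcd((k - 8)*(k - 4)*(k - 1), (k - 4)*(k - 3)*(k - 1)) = k^2 - 5*k + 4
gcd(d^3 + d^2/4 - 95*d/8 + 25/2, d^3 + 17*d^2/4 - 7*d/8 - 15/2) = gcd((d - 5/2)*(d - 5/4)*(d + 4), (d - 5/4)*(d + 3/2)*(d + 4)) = d^2 + 11*d/4 - 5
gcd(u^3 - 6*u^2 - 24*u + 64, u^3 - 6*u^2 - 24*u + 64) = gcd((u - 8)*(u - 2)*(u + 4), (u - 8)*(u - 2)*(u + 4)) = u^3 - 6*u^2 - 24*u + 64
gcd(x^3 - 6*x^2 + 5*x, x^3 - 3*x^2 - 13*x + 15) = x^2 - 6*x + 5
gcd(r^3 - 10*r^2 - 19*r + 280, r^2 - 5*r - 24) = r - 8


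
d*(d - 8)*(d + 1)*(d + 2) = d^4 - 5*d^3 - 22*d^2 - 16*d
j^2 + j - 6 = (j - 2)*(j + 3)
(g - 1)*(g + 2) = g^2 + g - 2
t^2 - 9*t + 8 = (t - 8)*(t - 1)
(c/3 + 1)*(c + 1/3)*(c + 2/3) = c^3/3 + 4*c^2/3 + 29*c/27 + 2/9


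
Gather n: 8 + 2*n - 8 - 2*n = 0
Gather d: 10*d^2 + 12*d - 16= 10*d^2 + 12*d - 16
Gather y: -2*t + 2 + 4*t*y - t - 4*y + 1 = -3*t + y*(4*t - 4) + 3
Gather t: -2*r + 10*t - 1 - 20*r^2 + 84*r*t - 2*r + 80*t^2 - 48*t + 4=-20*r^2 - 4*r + 80*t^2 + t*(84*r - 38) + 3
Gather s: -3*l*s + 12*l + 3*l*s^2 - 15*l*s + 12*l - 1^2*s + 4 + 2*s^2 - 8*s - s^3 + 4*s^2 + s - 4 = 24*l - s^3 + s^2*(3*l + 6) + s*(-18*l - 8)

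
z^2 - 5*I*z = z*(z - 5*I)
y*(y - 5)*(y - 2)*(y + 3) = y^4 - 4*y^3 - 11*y^2 + 30*y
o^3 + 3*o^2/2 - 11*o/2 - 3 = (o - 2)*(o + 1/2)*(o + 3)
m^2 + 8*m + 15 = (m + 3)*(m + 5)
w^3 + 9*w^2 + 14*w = w*(w + 2)*(w + 7)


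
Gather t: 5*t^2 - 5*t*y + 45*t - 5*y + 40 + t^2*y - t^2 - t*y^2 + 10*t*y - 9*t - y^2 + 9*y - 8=t^2*(y + 4) + t*(-y^2 + 5*y + 36) - y^2 + 4*y + 32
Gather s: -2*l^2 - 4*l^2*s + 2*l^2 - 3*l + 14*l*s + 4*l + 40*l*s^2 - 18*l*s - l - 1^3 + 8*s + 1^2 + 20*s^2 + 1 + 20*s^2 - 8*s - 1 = s^2*(40*l + 40) + s*(-4*l^2 - 4*l)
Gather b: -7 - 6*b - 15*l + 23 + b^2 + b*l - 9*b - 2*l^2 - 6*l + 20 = b^2 + b*(l - 15) - 2*l^2 - 21*l + 36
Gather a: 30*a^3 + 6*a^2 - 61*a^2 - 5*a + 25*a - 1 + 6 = 30*a^3 - 55*a^2 + 20*a + 5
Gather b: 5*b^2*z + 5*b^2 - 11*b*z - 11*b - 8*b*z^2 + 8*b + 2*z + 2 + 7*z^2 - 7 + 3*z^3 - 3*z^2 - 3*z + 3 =b^2*(5*z + 5) + b*(-8*z^2 - 11*z - 3) + 3*z^3 + 4*z^2 - z - 2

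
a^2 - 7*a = a*(a - 7)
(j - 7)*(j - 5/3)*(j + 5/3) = j^3 - 7*j^2 - 25*j/9 + 175/9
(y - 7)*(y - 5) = y^2 - 12*y + 35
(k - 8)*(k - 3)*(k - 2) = k^3 - 13*k^2 + 46*k - 48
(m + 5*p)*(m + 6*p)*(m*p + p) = m^3*p + 11*m^2*p^2 + m^2*p + 30*m*p^3 + 11*m*p^2 + 30*p^3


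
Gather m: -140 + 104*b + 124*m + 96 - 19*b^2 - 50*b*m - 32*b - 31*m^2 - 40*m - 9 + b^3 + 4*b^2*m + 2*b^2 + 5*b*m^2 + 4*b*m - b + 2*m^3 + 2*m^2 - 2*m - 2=b^3 - 17*b^2 + 71*b + 2*m^3 + m^2*(5*b - 29) + m*(4*b^2 - 46*b + 82) - 55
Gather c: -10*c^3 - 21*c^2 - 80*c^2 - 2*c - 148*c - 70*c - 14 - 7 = -10*c^3 - 101*c^2 - 220*c - 21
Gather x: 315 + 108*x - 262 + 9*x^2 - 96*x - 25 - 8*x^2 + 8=x^2 + 12*x + 36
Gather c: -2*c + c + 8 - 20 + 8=-c - 4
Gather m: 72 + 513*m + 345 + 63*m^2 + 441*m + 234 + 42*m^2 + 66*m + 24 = 105*m^2 + 1020*m + 675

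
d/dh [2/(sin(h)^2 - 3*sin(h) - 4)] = 2*(3 - 2*sin(h))*cos(h)/((sin(h) - 4)^2*(sin(h) + 1)^2)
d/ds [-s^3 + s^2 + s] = -3*s^2 + 2*s + 1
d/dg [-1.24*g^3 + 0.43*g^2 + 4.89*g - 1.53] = -3.72*g^2 + 0.86*g + 4.89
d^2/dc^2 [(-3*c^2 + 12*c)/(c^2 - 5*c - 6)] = 6*(-c^3 - 18*c^2 + 72*c - 156)/(c^6 - 15*c^5 + 57*c^4 + 55*c^3 - 342*c^2 - 540*c - 216)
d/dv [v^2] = 2*v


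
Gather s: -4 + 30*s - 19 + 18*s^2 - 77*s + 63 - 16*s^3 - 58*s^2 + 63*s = -16*s^3 - 40*s^2 + 16*s + 40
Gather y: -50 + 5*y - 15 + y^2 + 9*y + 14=y^2 + 14*y - 51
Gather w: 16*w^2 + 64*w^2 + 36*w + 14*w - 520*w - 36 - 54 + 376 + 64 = 80*w^2 - 470*w + 350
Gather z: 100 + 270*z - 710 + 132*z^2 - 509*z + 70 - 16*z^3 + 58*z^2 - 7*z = -16*z^3 + 190*z^2 - 246*z - 540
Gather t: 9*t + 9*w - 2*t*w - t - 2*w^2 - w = t*(8 - 2*w) - 2*w^2 + 8*w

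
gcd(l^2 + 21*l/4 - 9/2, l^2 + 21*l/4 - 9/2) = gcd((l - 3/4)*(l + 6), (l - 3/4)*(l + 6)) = l^2 + 21*l/4 - 9/2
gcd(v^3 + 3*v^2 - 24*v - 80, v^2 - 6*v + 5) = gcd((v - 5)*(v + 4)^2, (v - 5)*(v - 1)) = v - 5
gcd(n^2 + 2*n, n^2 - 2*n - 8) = n + 2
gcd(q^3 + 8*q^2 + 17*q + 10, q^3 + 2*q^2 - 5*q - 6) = q + 1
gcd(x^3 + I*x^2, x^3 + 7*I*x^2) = x^2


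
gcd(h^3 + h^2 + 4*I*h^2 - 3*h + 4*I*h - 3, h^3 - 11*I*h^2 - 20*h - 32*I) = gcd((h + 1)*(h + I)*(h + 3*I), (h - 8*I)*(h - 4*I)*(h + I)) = h + I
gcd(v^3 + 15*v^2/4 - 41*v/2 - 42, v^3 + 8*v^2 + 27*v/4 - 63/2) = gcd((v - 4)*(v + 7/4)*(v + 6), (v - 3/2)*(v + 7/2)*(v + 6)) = v + 6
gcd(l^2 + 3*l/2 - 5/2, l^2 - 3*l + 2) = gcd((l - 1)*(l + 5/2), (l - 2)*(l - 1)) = l - 1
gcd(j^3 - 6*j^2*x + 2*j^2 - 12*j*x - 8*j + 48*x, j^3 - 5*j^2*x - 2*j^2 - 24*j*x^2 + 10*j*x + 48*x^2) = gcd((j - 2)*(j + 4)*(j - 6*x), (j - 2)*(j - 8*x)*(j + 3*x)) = j - 2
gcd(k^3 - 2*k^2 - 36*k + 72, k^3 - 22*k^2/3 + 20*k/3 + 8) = k^2 - 8*k + 12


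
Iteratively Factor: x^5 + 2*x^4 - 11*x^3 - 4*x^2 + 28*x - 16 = (x - 2)*(x^4 + 4*x^3 - 3*x^2 - 10*x + 8) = (x - 2)*(x - 1)*(x^3 + 5*x^2 + 2*x - 8) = (x - 2)*(x - 1)*(x + 4)*(x^2 + x - 2) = (x - 2)*(x - 1)*(x + 2)*(x + 4)*(x - 1)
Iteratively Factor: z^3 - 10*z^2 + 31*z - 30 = (z - 5)*(z^2 - 5*z + 6) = (z - 5)*(z - 3)*(z - 2)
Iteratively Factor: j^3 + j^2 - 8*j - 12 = (j + 2)*(j^2 - j - 6) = (j + 2)^2*(j - 3)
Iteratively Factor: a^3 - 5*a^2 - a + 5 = (a + 1)*(a^2 - 6*a + 5) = (a - 5)*(a + 1)*(a - 1)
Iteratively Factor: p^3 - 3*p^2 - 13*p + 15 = (p - 5)*(p^2 + 2*p - 3) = (p - 5)*(p - 1)*(p + 3)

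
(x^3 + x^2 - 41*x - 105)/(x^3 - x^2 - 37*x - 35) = (x + 3)/(x + 1)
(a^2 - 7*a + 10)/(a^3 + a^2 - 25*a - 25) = (a - 2)/(a^2 + 6*a + 5)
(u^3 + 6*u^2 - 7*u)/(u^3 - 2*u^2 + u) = (u + 7)/(u - 1)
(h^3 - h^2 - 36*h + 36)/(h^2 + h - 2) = (h^2 - 36)/(h + 2)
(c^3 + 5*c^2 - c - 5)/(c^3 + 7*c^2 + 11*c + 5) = (c - 1)/(c + 1)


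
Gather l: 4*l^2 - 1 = 4*l^2 - 1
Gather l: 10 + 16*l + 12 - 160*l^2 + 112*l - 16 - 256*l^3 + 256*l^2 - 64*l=-256*l^3 + 96*l^2 + 64*l + 6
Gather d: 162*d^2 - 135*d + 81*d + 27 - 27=162*d^2 - 54*d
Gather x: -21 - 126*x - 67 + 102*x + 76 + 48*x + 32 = 24*x + 20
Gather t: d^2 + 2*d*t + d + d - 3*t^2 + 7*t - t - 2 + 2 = d^2 + 2*d - 3*t^2 + t*(2*d + 6)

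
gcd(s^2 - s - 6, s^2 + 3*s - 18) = s - 3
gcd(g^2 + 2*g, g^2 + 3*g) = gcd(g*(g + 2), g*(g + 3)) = g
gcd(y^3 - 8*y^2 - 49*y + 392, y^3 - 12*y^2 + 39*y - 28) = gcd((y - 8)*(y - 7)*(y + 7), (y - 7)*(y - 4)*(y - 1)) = y - 7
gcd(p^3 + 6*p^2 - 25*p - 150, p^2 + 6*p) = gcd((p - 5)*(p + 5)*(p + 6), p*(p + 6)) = p + 6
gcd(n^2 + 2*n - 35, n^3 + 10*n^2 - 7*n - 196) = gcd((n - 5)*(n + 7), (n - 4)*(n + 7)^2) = n + 7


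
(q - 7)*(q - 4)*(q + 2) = q^3 - 9*q^2 + 6*q + 56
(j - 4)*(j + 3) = j^2 - j - 12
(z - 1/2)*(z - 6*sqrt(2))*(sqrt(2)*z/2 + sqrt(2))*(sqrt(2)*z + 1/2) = z^4 - 23*sqrt(2)*z^3/4 + 3*z^3/2 - 69*sqrt(2)*z^2/8 - 4*z^2 - 9*z/2 + 23*sqrt(2)*z/4 + 3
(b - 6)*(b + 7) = b^2 + b - 42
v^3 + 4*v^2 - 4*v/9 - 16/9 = (v - 2/3)*(v + 2/3)*(v + 4)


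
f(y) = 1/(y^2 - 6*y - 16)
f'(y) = (6 - 2*y)/(y^2 - 6*y - 16)^2 = 2*(3 - y)/(-y^2 + 6*y + 16)^2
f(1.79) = -0.04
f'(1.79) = 0.00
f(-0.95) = -0.11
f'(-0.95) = 0.09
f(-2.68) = 0.14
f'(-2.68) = 0.22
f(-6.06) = 0.02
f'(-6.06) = 0.01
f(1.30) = -0.05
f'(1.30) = 0.01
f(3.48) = -0.04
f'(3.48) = -0.00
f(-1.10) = -0.12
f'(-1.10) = 0.12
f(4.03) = -0.04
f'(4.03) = -0.00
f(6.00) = -0.06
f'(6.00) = -0.02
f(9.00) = 0.09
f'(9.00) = -0.10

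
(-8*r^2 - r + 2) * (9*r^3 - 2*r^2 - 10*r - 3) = -72*r^5 + 7*r^4 + 100*r^3 + 30*r^2 - 17*r - 6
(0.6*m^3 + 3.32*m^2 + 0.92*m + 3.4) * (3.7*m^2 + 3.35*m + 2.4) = 2.22*m^5 + 14.294*m^4 + 15.966*m^3 + 23.63*m^2 + 13.598*m + 8.16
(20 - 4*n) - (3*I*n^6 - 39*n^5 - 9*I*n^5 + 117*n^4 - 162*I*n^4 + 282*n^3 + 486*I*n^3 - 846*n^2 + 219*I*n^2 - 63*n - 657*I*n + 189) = -3*I*n^6 + 39*n^5 + 9*I*n^5 - 117*n^4 + 162*I*n^4 - 282*n^3 - 486*I*n^3 + 846*n^2 - 219*I*n^2 + 59*n + 657*I*n - 169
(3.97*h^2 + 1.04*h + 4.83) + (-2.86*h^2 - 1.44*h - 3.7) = 1.11*h^2 - 0.4*h + 1.13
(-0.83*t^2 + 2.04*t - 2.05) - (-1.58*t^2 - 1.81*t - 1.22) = 0.75*t^2 + 3.85*t - 0.83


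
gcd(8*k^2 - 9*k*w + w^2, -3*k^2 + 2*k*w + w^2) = -k + w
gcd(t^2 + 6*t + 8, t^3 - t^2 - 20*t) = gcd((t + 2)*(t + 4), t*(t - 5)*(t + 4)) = t + 4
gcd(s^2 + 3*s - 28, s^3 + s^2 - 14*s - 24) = s - 4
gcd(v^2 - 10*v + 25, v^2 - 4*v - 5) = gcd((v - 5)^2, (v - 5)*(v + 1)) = v - 5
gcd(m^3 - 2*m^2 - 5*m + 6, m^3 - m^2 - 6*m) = m^2 - m - 6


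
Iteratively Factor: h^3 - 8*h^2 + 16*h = (h - 4)*(h^2 - 4*h) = (h - 4)^2*(h)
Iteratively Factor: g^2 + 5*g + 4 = (g + 1)*(g + 4)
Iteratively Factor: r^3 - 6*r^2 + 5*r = (r)*(r^2 - 6*r + 5) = r*(r - 1)*(r - 5)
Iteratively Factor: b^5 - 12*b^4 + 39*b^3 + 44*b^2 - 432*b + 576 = (b - 3)*(b^4 - 9*b^3 + 12*b^2 + 80*b - 192) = (b - 3)*(b + 3)*(b^3 - 12*b^2 + 48*b - 64) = (b - 4)*(b - 3)*(b + 3)*(b^2 - 8*b + 16) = (b - 4)^2*(b - 3)*(b + 3)*(b - 4)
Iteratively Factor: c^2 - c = (c - 1)*(c)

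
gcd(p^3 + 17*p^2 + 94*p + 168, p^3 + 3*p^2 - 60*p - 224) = p^2 + 11*p + 28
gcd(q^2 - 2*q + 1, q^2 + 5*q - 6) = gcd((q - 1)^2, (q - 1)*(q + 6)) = q - 1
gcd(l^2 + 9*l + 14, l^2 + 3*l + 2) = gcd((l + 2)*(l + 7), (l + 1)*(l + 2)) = l + 2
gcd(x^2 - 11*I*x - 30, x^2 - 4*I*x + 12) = x - 6*I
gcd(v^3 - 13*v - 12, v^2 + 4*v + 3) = v^2 + 4*v + 3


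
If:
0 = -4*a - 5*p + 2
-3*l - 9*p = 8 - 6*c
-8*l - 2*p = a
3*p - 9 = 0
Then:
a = -13/4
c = 1087/192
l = -11/32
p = 3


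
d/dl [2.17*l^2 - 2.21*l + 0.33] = 4.34*l - 2.21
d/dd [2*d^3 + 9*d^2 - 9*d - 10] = 6*d^2 + 18*d - 9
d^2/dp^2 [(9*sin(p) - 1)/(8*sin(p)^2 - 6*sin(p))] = (-144*sin(p)^2 - 44*sin(p) + 252 - 87/sin(p) + 72/sin(p)^2 - 18/sin(p)^3)/(2*(4*sin(p) - 3)^3)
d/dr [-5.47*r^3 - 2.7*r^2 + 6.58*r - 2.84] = -16.41*r^2 - 5.4*r + 6.58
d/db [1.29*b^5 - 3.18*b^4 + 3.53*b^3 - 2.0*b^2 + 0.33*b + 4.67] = 6.45*b^4 - 12.72*b^3 + 10.59*b^2 - 4.0*b + 0.33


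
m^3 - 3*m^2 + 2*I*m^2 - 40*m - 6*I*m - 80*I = (m - 8)*(m + 5)*(m + 2*I)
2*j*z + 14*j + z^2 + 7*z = (2*j + z)*(z + 7)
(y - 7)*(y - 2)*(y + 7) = y^3 - 2*y^2 - 49*y + 98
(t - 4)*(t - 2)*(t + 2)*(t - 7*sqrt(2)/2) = t^4 - 7*sqrt(2)*t^3/2 - 4*t^3 - 4*t^2 + 14*sqrt(2)*t^2 + 16*t + 14*sqrt(2)*t - 56*sqrt(2)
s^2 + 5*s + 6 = (s + 2)*(s + 3)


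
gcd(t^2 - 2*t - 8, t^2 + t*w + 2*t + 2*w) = t + 2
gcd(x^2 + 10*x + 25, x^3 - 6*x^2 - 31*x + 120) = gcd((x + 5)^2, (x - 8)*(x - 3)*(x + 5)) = x + 5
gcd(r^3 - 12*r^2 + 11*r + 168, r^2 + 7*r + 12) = r + 3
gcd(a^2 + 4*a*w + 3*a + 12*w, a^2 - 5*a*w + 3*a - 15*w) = a + 3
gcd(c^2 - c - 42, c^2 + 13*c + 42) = c + 6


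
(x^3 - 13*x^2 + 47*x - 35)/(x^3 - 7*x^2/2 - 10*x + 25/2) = 2*(x - 7)/(2*x + 5)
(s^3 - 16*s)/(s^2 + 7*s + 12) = s*(s - 4)/(s + 3)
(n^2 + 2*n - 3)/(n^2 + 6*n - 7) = (n + 3)/(n + 7)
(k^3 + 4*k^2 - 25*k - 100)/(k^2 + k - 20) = (k^2 - k - 20)/(k - 4)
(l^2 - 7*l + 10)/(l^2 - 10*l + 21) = (l^2 - 7*l + 10)/(l^2 - 10*l + 21)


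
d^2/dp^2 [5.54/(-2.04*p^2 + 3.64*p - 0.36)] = (46.110528*p^2 - 82.275648*p - 5.54*(4.08*p - 3.64)*(8.16*p - 7.28) + 8.137152)/(2.04*p^2 - 3.64*p + 0.36)^3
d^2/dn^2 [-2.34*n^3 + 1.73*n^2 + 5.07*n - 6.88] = 3.46 - 14.04*n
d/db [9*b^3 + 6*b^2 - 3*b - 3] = 27*b^2 + 12*b - 3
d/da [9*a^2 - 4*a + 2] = 18*a - 4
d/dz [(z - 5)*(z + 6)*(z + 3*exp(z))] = 3*z^2*exp(z) + 3*z^2 + 9*z*exp(z) + 2*z - 87*exp(z) - 30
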